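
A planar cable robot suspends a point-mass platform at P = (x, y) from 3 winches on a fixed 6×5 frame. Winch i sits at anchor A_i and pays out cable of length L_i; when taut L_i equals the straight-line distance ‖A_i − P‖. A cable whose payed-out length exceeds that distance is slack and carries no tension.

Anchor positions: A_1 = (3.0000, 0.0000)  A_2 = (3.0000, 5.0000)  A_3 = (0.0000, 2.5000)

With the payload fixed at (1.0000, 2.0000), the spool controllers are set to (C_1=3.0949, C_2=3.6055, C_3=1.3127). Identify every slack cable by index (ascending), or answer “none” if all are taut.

1, 3

cable 1: √((2.0000)²+(-2.0000)²)=2.8284, C_1=3.0949: slack
cable 2: √((2.0000)²+(3.0000)²)=3.6056, C_2=3.6055: taut
cable 3: √((-1.0000)²+(0.5000)²)=1.1180, C_3=1.3127: slack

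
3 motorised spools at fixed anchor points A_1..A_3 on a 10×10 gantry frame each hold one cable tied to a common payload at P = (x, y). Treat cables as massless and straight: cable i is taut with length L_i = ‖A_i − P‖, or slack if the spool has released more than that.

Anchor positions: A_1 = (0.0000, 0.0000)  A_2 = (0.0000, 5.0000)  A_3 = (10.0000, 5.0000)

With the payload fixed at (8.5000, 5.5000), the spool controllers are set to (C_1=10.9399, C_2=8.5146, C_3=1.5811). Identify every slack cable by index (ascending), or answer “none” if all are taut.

1

cable 1: √((-8.5000)²+(-5.5000)²)=10.1242, C_1=10.9399: slack
cable 2: √((-8.5000)²+(-0.5000)²)=8.5147, C_2=8.5146: taut
cable 3: √((1.5000)²+(-0.5000)²)=1.5811, C_3=1.5811: taut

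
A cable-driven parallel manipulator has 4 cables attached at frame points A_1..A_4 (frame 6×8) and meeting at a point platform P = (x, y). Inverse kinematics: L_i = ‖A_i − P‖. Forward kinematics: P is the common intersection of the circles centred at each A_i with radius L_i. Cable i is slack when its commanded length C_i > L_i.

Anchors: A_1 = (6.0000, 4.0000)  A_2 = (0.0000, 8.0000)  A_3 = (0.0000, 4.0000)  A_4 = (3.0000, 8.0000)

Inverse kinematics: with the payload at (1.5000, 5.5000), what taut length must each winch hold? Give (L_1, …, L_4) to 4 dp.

(4.7434, 2.9155, 2.1213, 2.9155)

cable 1: Δx=4.5000, Δy=-1.5000; L_1 = √(Δx²+Δy²) = 4.7434
cable 2: Δx=-1.5000, Δy=2.5000; L_2 = √(Δx²+Δy²) = 2.9155
cable 3: Δx=-1.5000, Δy=-1.5000; L_3 = √(Δx²+Δy²) = 2.1213
cable 4: Δx=1.5000, Δy=2.5000; L_4 = √(Δx²+Δy²) = 2.9155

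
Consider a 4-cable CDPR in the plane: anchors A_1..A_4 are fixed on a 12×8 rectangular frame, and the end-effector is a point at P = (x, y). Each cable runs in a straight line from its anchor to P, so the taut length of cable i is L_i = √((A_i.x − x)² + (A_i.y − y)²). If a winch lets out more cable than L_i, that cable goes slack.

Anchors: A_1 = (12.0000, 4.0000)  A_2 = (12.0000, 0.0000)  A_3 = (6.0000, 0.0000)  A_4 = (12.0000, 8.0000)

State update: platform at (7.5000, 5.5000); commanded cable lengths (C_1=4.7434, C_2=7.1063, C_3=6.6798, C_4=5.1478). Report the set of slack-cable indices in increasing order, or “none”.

cable 1: L_1 = ‖A_1−P‖ = 4.7434;  C_1 = 4.7434 → taut
cable 2: L_2 = ‖A_2−P‖ = 7.1063;  C_2 = 7.1063 → taut
cable 3: L_3 = ‖A_3−P‖ = 5.7009;  C_3 = 6.6798 → slack
cable 4: L_4 = ‖A_4−P‖ = 5.1478;  C_4 = 5.1478 → taut

3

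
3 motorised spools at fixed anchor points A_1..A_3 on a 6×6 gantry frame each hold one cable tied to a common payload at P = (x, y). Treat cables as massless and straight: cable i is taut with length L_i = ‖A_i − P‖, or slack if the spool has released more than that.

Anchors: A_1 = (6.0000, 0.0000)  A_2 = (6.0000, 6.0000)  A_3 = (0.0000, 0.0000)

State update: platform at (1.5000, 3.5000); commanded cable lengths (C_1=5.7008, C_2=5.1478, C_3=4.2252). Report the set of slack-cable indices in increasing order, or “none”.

cable 1: √((4.5000)²+(-3.5000)²)=5.7009, C_1=5.7008: taut
cable 2: √((4.5000)²+(2.5000)²)=5.1478, C_2=5.1478: taut
cable 3: √((-1.5000)²+(-3.5000)²)=3.8079, C_3=4.2252: slack

3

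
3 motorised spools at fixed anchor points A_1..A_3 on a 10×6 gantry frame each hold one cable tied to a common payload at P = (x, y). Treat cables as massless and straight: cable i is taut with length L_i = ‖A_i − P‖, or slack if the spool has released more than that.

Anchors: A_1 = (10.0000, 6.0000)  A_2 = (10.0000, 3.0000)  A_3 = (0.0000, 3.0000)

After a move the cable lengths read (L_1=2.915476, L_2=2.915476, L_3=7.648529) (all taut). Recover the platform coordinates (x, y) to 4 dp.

expand ‖A_i−P‖²=L_i² and subtract eq 1 (c_i ≔ ‖A_i‖²−L_i²)
c_1 = 100.0000+36.0000−8.5000 = 127.5000
eq1−eq2 → [0.0000  6.0000]·P = 27.0000
eq1−eq3 → [20.0000  6.0000]·P = 177.0000
2×2 solve → P = (7.5000, 4.5000)

(7.5000, 4.5000)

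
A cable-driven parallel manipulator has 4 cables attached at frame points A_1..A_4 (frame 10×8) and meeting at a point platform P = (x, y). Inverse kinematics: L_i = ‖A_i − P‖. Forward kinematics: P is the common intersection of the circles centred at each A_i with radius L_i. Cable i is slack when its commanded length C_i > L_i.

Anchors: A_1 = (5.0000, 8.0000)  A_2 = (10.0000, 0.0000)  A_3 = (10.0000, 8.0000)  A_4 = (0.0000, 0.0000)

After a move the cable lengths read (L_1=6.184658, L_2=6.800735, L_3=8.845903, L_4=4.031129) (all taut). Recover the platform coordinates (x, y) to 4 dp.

(3.5000, 2.0000)

expand ‖A_i−P‖²=L_i² and subtract eq 1 (c_i ≔ ‖A_i‖²−L_i²)
c_1 = 25.0000+64.0000−38.2500 = 50.7500
eq1−eq2 → [-10.0000  16.0000]·P = -3.0000
eq1−eq3 → [-10.0000  0.0000]·P = -35.0000
eq1−eq4 → [10.0000  16.0000]·P = 67.0000
2×2 solve → P = (3.5000, 2.0000)
check cable 4: ‖A_4−P‖² = 16.2500 ≈ L_4² = 16.2500 ✓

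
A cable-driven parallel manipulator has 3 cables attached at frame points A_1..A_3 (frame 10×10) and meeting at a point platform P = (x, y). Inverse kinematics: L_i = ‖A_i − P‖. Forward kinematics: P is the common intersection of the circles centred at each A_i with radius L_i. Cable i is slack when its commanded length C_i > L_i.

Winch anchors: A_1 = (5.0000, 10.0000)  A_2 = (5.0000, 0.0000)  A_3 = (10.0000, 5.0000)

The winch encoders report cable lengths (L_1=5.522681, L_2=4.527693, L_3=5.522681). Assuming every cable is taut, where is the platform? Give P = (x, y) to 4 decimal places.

(4.5000, 4.5000)

each cable: (A_i−P)·(A_i−P) = L_i²; let c_i = ‖A_i‖²−L_i²
c_1 = 25.0000+100.0000−30.5000 = 94.5000
row 1: 0.0000x + 20.0000y = 90.0000  (c_2=4.5000)
row 2: -10.0000x + 10.0000y = 0.0000  (c_3=94.5000)
Cramer on rows 1–2 → x = 4.5000, y = 4.5000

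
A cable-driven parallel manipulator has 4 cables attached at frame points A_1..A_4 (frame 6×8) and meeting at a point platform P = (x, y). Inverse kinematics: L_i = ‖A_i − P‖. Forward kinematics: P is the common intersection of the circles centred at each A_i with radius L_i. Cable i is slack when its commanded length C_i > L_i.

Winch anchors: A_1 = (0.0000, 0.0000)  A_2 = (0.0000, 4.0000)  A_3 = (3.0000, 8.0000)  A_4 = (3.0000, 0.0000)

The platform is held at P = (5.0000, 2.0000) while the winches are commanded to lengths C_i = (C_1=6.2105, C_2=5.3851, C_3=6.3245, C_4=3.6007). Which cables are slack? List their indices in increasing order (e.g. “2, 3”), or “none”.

1, 4

cable 1: L_1 = ‖A_1−P‖ = 5.3852;  C_1 = 6.2105 → slack
cable 2: L_2 = ‖A_2−P‖ = 5.3852;  C_2 = 5.3851 → taut
cable 3: L_3 = ‖A_3−P‖ = 6.3246;  C_3 = 6.3245 → taut
cable 4: L_4 = ‖A_4−P‖ = 2.8284;  C_4 = 3.6007 → slack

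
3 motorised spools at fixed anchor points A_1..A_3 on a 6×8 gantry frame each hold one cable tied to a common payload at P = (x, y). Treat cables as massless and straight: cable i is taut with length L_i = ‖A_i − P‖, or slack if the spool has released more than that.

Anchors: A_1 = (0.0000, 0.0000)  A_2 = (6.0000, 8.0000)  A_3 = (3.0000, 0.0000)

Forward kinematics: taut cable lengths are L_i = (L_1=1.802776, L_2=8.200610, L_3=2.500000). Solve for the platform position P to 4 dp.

(1.0000, 1.5000)

circle eqns → linear via eq_j − eq_1; set q_j = A_j·A_j − L_j²
q_1 = 0.0000+0.0000−3.2500 = -3.2500
-12.0000·x − 16.0000·y = q_1−q_2 = -36.0000
-6.0000·x + 0.0000·y = q_1−q_3 = -6.0000
solve first two rows → x=1.0000, y=1.5000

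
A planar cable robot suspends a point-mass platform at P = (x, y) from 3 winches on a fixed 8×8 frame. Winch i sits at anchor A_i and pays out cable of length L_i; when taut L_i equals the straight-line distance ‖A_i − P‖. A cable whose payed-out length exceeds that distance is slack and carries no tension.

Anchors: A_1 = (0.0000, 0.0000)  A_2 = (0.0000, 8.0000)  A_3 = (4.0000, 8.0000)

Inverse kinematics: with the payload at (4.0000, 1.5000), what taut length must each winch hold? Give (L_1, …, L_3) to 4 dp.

L_1 = √((0.0000−4.0000)² + (0.0000−1.5000)²) = 4.2720
L_2 = √((0.0000−4.0000)² + (8.0000−1.5000)²) = 7.6322
L_3 = √((4.0000−4.0000)² + (8.0000−1.5000)²) = 6.5000

(4.2720, 7.6322, 6.5000)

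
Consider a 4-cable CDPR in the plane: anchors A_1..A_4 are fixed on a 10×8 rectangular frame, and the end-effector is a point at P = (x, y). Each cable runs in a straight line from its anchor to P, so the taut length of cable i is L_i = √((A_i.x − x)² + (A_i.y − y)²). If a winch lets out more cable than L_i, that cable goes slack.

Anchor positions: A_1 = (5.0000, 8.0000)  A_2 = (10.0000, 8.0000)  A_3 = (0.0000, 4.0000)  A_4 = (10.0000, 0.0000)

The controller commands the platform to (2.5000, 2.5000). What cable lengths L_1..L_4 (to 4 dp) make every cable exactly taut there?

(6.0415, 9.3005, 2.9155, 7.9057)

L_1: Δ = A_1−P = (2.5000, 5.5000) → ‖Δ‖ = √36.5000 = 6.0415
L_2: Δ = A_2−P = (7.5000, 5.5000) → ‖Δ‖ = √86.5000 = 9.3005
L_3: Δ = A_3−P = (-2.5000, 1.5000) → ‖Δ‖ = √8.5000 = 2.9155
L_4: Δ = A_4−P = (7.5000, -2.5000) → ‖Δ‖ = √62.5000 = 7.9057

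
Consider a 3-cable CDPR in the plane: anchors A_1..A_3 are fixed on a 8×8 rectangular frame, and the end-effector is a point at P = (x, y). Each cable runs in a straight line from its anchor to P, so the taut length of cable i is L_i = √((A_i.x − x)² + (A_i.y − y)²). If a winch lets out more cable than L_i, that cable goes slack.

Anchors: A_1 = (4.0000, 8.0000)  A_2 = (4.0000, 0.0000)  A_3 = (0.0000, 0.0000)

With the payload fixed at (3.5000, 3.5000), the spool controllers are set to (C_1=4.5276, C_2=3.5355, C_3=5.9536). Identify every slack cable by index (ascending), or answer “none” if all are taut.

cable 1: √((0.5000)²+(4.5000)²)=4.5277, C_1=4.5276: taut
cable 2: √((0.5000)²+(-3.5000)²)=3.5355, C_2=3.5355: taut
cable 3: √((-3.5000)²+(-3.5000)²)=4.9497, C_3=5.9536: slack

3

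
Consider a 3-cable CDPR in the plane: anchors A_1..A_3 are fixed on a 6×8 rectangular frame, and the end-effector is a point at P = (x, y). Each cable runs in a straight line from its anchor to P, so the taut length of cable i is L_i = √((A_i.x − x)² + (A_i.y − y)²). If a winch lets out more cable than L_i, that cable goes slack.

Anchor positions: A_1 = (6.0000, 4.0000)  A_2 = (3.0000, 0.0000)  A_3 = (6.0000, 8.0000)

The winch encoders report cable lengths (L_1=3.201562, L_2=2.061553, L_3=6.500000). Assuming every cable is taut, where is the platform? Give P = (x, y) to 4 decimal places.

(3.5000, 2.0000)

each cable: (A_i−P)·(A_i−P) = L_i²; let c_i = ‖A_i‖²−L_i²
c_1 = 36.0000+16.0000−10.2500 = 41.7500
row 1: 6.0000x + 8.0000y = 37.0000  (c_2=4.7500)
row 2: 0.0000x − 8.0000y = -16.0000  (c_3=57.7500)
Cramer on rows 1–2 → x = 3.5000, y = 2.0000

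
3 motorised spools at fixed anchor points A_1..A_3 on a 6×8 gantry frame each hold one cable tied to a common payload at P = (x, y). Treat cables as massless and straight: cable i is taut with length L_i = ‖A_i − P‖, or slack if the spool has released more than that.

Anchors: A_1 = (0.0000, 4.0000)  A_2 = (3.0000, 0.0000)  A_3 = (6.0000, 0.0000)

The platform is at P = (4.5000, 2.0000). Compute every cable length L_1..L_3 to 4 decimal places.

L_1: Δ = A_1−P = (-4.5000, 2.0000) → ‖Δ‖ = √24.2500 = 4.9244
L_2: Δ = A_2−P = (-1.5000, -2.0000) → ‖Δ‖ = √6.2500 = 2.5000
L_3: Δ = A_3−P = (1.5000, -2.0000) → ‖Δ‖ = √6.2500 = 2.5000

(4.9244, 2.5000, 2.5000)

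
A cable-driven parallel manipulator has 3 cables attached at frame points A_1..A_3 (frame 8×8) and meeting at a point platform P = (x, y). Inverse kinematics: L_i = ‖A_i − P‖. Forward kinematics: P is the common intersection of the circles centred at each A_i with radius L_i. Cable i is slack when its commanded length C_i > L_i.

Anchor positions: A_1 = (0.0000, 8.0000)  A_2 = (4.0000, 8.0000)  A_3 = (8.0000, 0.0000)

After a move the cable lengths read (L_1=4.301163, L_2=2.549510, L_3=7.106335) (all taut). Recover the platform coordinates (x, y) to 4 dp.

expand ‖A_i−P‖²=L_i² and subtract eq 1 (q_i ≔ ‖A_i‖²−L_i²)
q_1 = 0.0000+64.0000−18.5000 = 45.5000
eq1−eq2 → [-8.0000  0.0000]·P = -28.0000
eq1−eq3 → [-16.0000  16.0000]·P = 32.0000
2×2 solve → P = (3.5000, 5.5000)

(3.5000, 5.5000)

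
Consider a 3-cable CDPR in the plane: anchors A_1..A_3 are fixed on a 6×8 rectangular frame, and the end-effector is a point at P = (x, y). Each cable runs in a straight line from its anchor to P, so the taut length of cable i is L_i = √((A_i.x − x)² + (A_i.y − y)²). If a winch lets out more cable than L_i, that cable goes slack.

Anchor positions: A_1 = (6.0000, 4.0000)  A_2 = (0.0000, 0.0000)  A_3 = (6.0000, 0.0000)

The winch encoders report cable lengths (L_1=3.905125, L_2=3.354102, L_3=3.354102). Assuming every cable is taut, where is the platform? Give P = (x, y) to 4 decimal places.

(3.0000, 1.5000)

circle eqns → linear via eq_j − eq_1; set c_j = A_j·A_j − L_j²
c_1 = 36.0000+16.0000−15.2500 = 36.7500
12.0000·x + 8.0000·y = c_1−c_2 = 48.0000
0.0000·x + 8.0000·y = c_1−c_3 = 12.0000
solve first two rows → x=3.0000, y=1.5000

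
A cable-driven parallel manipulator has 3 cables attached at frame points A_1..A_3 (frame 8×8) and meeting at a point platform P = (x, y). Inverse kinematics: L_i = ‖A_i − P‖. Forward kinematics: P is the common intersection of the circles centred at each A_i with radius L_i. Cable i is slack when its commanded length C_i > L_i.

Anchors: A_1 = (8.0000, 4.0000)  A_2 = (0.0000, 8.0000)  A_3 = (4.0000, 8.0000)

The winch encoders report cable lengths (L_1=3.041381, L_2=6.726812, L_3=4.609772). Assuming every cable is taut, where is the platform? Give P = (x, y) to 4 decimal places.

circle eqns → linear via eq_j − eq_1; set q_j = A_j·A_j − L_j²
q_1 = 64.0000+16.0000−9.2500 = 70.7500
16.0000·x − 8.0000·y = q_1−q_2 = 52.0000
8.0000·x − 8.0000·y = q_1−q_3 = 12.0000
solve first two rows → x=5.0000, y=3.5000

(5.0000, 3.5000)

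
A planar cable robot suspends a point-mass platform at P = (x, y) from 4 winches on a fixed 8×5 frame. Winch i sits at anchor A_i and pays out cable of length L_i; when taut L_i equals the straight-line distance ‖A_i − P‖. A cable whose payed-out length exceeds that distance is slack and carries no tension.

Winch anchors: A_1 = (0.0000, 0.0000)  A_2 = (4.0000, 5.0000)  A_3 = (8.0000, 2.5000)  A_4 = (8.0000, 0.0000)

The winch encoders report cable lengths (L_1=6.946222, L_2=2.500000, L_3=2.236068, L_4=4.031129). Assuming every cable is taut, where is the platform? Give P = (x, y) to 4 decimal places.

each cable: (A_i−P)·(A_i−P) = L_i²; let k_i = ‖A_i‖²−L_i²
k_1 = 0.0000+0.0000−48.2500 = -48.2500
row 1: -8.0000x − 10.0000y = -83.0000  (k_2=34.7500)
row 2: -16.0000x − 5.0000y = -113.5000  (k_3=65.2500)
row 3: -16.0000x + 0.0000y = -96.0000  (k_4=47.7500)
Cramer on rows 1–2 → x = 6.0000, y = 3.5000
check cable 4: ‖A_4−P‖² = 16.2500 ≈ L_4² = 16.2500 ✓

(6.0000, 3.5000)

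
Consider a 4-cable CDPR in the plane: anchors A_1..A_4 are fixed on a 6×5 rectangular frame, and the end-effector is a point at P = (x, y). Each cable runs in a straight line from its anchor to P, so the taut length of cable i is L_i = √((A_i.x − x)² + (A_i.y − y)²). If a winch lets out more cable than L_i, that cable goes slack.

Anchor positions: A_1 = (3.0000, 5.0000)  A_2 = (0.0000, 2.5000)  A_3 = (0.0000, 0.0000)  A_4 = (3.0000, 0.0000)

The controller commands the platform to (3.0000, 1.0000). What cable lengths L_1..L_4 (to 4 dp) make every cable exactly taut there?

L_1 = √((3.0000−3.0000)² + (5.0000−1.0000)²) = 4.0000
L_2 = √((0.0000−3.0000)² + (2.5000−1.0000)²) = 3.3541
L_3 = √((0.0000−3.0000)² + (0.0000−1.0000)²) = 3.1623
L_4 = √((3.0000−3.0000)² + (0.0000−1.0000)²) = 1.0000

(4.0000, 3.3541, 3.1623, 1.0000)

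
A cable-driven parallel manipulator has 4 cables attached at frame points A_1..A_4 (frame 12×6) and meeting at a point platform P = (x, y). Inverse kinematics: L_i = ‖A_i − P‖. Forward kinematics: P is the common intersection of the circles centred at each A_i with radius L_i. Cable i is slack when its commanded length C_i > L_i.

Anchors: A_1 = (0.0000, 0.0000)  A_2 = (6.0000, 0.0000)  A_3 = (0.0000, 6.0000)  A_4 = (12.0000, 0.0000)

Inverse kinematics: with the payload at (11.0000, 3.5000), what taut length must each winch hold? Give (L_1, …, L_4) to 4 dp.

L_1 = √((0.0000−11.0000)² + (0.0000−3.5000)²) = 11.5434
L_2 = √((6.0000−11.0000)² + (0.0000−3.5000)²) = 6.1033
L_3 = √((0.0000−11.0000)² + (6.0000−3.5000)²) = 11.2805
L_4 = √((12.0000−11.0000)² + (0.0000−3.5000)²) = 3.6401

(11.5434, 6.1033, 11.2805, 3.6401)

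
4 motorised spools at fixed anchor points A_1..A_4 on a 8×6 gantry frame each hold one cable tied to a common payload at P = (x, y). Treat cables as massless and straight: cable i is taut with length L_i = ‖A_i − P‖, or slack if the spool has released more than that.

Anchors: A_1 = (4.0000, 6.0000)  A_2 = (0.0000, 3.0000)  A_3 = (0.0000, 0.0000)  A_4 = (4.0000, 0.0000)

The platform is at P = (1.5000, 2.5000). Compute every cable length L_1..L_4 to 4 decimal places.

L_1 = √((4.0000−1.5000)² + (6.0000−2.5000)²) = 4.3012
L_2 = √((0.0000−1.5000)² + (3.0000−2.5000)²) = 1.5811
L_3 = √((0.0000−1.5000)² + (0.0000−2.5000)²) = 2.9155
L_4 = √((4.0000−1.5000)² + (0.0000−2.5000)²) = 3.5355

(4.3012, 1.5811, 2.9155, 3.5355)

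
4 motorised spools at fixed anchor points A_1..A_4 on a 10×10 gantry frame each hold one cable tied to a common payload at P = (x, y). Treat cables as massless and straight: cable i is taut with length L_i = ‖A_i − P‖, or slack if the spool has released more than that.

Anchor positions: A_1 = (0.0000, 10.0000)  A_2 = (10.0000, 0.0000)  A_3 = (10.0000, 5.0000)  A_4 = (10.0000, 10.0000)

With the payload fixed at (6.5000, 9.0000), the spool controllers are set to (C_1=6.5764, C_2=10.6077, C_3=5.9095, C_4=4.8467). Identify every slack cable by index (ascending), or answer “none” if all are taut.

cable 1: L_1 = ‖A_1−P‖ = 6.5765;  C_1 = 6.5764 → taut
cable 2: L_2 = ‖A_2−P‖ = 9.6566;  C_2 = 10.6077 → slack
cable 3: L_3 = ‖A_3−P‖ = 5.3151;  C_3 = 5.9095 → slack
cable 4: L_4 = ‖A_4−P‖ = 3.6401;  C_4 = 4.8467 → slack

2, 3, 4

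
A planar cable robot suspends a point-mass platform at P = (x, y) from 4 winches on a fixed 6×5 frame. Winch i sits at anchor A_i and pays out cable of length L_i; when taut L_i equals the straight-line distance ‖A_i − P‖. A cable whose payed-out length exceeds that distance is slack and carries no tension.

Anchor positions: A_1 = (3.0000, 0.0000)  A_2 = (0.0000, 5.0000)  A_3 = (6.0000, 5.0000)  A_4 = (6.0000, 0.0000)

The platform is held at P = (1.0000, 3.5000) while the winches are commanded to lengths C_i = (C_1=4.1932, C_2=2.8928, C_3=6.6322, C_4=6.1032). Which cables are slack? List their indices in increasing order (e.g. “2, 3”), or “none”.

cable 1: L_1 = ‖A_1−P‖ = 4.0311;  C_1 = 4.1932 → slack
cable 2: L_2 = ‖A_2−P‖ = 1.8028;  C_2 = 2.8928 → slack
cable 3: L_3 = ‖A_3−P‖ = 5.2202;  C_3 = 6.6322 → slack
cable 4: L_4 = ‖A_4−P‖ = 6.1033;  C_4 = 6.1032 → taut

1, 2, 3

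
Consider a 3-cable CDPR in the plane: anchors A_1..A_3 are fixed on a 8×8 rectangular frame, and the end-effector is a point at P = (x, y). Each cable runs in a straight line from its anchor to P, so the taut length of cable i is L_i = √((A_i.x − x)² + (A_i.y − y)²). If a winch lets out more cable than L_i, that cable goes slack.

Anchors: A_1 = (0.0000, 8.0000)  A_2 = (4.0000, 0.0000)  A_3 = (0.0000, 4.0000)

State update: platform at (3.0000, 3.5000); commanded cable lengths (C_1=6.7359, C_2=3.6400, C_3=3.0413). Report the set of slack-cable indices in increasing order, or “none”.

cable 1: L_1 = ‖A_1−P‖ = 5.4083;  C_1 = 6.7359 → slack
cable 2: L_2 = ‖A_2−P‖ = 3.6401;  C_2 = 3.6400 → taut
cable 3: L_3 = ‖A_3−P‖ = 3.0414;  C_3 = 3.0413 → taut

1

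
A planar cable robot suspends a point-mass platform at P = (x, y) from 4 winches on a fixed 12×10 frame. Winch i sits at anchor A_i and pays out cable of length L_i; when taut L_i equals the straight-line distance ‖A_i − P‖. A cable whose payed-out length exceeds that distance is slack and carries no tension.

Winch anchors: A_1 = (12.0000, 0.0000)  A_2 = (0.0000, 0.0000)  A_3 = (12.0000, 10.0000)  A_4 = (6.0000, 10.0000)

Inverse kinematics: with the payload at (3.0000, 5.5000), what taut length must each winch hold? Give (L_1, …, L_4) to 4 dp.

cable 1: Δx=9.0000, Δy=-5.5000; L_1 = √(Δx²+Δy²) = 10.5475
cable 2: Δx=-3.0000, Δy=-5.5000; L_2 = √(Δx²+Δy²) = 6.2650
cable 3: Δx=9.0000, Δy=4.5000; L_3 = √(Δx²+Δy²) = 10.0623
cable 4: Δx=3.0000, Δy=4.5000; L_4 = √(Δx²+Δy²) = 5.4083

(10.5475, 6.2650, 10.0623, 5.4083)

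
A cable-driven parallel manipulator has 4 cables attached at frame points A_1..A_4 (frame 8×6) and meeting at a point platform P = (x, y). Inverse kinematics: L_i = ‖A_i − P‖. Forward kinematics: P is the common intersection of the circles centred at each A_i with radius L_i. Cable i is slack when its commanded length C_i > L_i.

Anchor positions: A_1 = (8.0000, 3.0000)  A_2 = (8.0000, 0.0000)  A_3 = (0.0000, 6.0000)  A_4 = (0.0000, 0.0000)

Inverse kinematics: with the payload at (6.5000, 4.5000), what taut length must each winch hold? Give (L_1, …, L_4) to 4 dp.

cable 1: Δx=1.5000, Δy=-1.5000; L_1 = √(Δx²+Δy²) = 2.1213
cable 2: Δx=1.5000, Δy=-4.5000; L_2 = √(Δx²+Δy²) = 4.7434
cable 3: Δx=-6.5000, Δy=1.5000; L_3 = √(Δx²+Δy²) = 6.6708
cable 4: Δx=-6.5000, Δy=-4.5000; L_4 = √(Δx²+Δy²) = 7.9057

(2.1213, 4.7434, 6.6708, 7.9057)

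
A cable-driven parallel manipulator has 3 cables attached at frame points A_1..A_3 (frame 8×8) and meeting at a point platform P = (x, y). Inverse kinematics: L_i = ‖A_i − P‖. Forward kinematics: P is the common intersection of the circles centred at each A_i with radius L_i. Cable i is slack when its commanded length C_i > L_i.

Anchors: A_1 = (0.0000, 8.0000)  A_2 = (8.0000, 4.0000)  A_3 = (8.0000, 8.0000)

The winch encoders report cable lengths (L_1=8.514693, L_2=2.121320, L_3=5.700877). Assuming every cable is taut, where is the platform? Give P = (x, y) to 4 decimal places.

each cable: (A_i−P)·(A_i−P) = L_i²; let c_i = ‖A_i‖²−L_i²
c_1 = 0.0000+64.0000−72.5000 = -8.5000
row 1: -16.0000x + 8.0000y = -84.0000  (c_2=75.5000)
row 2: -16.0000x + 0.0000y = -104.0000  (c_3=95.5000)
Cramer on rows 1–2 → x = 6.5000, y = 2.5000

(6.5000, 2.5000)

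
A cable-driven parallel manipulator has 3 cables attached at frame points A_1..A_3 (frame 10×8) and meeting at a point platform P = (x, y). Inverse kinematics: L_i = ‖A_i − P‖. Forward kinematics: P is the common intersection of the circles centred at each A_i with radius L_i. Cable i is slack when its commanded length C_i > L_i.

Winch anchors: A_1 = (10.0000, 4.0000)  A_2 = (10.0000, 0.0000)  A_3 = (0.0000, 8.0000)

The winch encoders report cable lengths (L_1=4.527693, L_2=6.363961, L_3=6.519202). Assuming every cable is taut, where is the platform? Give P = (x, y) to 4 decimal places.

expand ‖A_i−P‖²=L_i² and subtract eq 1 (c_i ≔ ‖A_i‖²−L_i²)
c_1 = 100.0000+16.0000−20.5000 = 95.5000
eq1−eq2 → [0.0000  8.0000]·P = 36.0000
eq1−eq3 → [20.0000  -8.0000]·P = 74.0000
2×2 solve → P = (5.5000, 4.5000)

(5.5000, 4.5000)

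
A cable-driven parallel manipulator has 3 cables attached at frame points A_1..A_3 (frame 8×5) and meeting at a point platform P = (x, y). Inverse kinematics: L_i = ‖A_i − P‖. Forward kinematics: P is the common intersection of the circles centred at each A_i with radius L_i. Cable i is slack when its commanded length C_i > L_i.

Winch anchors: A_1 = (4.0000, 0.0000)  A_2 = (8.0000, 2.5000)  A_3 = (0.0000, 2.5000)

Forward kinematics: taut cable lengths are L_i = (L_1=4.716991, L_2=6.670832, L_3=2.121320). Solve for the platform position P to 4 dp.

circle eqns → linear via eq_j − eq_1; set q_j = A_j·A_j − L_j²
q_1 = 16.0000+0.0000−22.2500 = -6.2500
-8.0000·x − 5.0000·y = q_1−q_2 = -32.0000
8.0000·x − 5.0000·y = q_1−q_3 = -8.0000
solve first two rows → x=1.5000, y=4.0000

(1.5000, 4.0000)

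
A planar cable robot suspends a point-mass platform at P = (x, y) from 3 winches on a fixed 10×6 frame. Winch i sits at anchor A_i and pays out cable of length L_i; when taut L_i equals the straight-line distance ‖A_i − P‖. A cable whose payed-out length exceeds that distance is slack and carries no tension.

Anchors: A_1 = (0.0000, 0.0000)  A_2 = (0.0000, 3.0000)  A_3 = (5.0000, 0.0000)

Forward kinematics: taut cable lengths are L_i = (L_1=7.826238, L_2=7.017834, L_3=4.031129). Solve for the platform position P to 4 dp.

expand ‖A_i−P‖²=L_i² and subtract eq 1 (c_i ≔ ‖A_i‖²−L_i²)
c_1 = 0.0000+0.0000−61.2500 = -61.2500
eq1−eq2 → [0.0000  -6.0000]·P = -21.0000
eq1−eq3 → [-10.0000  0.0000]·P = -70.0000
2×2 solve → P = (7.0000, 3.5000)

(7.0000, 3.5000)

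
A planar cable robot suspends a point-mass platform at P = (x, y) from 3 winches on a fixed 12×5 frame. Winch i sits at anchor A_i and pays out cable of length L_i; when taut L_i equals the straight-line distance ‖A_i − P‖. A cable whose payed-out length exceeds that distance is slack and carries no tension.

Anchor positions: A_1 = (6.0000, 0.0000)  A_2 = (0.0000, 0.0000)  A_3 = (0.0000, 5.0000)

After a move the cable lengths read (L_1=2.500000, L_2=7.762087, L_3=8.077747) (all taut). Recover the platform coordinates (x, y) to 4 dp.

each cable: (A_i−P)·(A_i−P) = L_i²; let c_i = ‖A_i‖²−L_i²
c_1 = 36.0000+0.0000−6.2500 = 29.7500
row 1: 12.0000x + 0.0000y = 90.0000  (c_2=-60.2500)
row 2: 12.0000x − 10.0000y = 70.0000  (c_3=-40.2500)
Cramer on rows 1–2 → x = 7.5000, y = 2.0000

(7.5000, 2.0000)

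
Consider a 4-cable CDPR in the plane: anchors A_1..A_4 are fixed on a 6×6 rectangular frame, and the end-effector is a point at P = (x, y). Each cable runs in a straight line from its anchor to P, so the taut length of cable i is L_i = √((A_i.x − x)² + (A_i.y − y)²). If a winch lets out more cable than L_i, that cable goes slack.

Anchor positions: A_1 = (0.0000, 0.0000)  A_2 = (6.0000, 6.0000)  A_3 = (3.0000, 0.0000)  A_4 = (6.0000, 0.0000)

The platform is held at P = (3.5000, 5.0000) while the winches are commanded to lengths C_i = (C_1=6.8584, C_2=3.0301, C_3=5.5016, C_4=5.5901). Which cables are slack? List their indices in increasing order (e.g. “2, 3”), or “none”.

cable 1: √((-3.5000)²+(-5.0000)²)=6.1033, C_1=6.8584: slack
cable 2: √((2.5000)²+(1.0000)²)=2.6926, C_2=3.0301: slack
cable 3: √((-0.5000)²+(-5.0000)²)=5.0249, C_3=5.5016: slack
cable 4: √((2.5000)²+(-5.0000)²)=5.5902, C_4=5.5901: taut

1, 2, 3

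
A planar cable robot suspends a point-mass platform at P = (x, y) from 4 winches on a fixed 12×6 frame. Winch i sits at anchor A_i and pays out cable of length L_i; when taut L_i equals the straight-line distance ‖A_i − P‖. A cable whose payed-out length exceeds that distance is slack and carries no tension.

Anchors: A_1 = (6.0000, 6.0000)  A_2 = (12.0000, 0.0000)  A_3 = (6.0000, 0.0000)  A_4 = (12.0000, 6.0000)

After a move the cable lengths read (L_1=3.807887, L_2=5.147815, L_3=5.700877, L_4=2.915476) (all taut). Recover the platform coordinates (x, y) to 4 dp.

circle eqns → linear via eq_j − eq_1; set q_j = A_j·A_j − L_j²
q_1 = 36.0000+36.0000−14.5000 = 57.5000
-12.0000·x + 12.0000·y = q_1−q_2 = -60.0000
0.0000·x + 12.0000·y = q_1−q_3 = 54.0000
-12.0000·x + 0.0000·y = q_1−q_4 = -114.0000
solve first two rows → x=9.5000, y=4.5000
check cable 4: ‖A_4−P‖² = 8.5000 ≈ L_4² = 8.5000 ✓

(9.5000, 4.5000)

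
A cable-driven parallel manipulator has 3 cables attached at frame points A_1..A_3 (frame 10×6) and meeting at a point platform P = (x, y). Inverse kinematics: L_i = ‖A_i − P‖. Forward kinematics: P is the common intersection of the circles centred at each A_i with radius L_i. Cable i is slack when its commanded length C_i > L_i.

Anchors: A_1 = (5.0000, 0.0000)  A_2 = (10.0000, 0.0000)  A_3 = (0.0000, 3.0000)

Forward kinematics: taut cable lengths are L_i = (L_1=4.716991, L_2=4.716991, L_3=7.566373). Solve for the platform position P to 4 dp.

(7.5000, 4.0000)

circle eqns → linear via eq_j − eq_1; set k_j = A_j·A_j − L_j²
k_1 = 25.0000+0.0000−22.2500 = 2.7500
-10.0000·x + 0.0000·y = k_1−k_2 = -75.0000
10.0000·x − 6.0000·y = k_1−k_3 = 51.0000
solve first two rows → x=7.5000, y=4.0000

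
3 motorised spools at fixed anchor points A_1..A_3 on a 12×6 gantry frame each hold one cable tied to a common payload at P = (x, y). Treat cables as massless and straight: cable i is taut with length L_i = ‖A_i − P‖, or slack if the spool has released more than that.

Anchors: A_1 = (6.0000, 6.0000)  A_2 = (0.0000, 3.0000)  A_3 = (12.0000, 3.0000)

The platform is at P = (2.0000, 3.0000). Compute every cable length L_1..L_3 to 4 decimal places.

(5.0000, 2.0000, 10.0000)

L_1: Δ = A_1−P = (4.0000, 3.0000) → ‖Δ‖ = √25.0000 = 5.0000
L_2: Δ = A_2−P = (-2.0000, 0.0000) → ‖Δ‖ = √4.0000 = 2.0000
L_3: Δ = A_3−P = (10.0000, 0.0000) → ‖Δ‖ = √100.0000 = 10.0000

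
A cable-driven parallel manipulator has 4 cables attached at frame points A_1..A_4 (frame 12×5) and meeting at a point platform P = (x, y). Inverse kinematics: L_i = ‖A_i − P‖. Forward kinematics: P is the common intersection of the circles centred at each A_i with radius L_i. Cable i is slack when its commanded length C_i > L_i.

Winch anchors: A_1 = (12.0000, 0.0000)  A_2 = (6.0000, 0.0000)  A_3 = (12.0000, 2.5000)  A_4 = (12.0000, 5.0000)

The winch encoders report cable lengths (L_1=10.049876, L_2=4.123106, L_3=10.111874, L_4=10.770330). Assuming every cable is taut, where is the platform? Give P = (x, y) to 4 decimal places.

(2.0000, 1.0000)

circle eqns → linear via eq_j − eq_1; set c_j = A_j·A_j − L_j²
c_1 = 144.0000+0.0000−101.0000 = 43.0000
12.0000·x + 0.0000·y = c_1−c_2 = 24.0000
0.0000·x − 5.0000·y = c_1−c_3 = -5.0000
0.0000·x − 10.0000·y = c_1−c_4 = -10.0000
solve first two rows → x=2.0000, y=1.0000
check cable 4: ‖A_4−P‖² = 116.0000 ≈ L_4² = 116.0000 ✓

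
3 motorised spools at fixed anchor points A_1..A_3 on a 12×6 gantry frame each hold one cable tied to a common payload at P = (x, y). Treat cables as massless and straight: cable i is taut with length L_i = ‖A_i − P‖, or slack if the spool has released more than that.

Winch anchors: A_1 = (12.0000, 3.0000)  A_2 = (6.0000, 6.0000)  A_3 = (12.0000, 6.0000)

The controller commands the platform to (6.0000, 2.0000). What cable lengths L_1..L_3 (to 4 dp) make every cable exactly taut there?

L_1: Δ = A_1−P = (6.0000, 1.0000) → ‖Δ‖ = √37.0000 = 6.0828
L_2: Δ = A_2−P = (0.0000, 4.0000) → ‖Δ‖ = √16.0000 = 4.0000
L_3: Δ = A_3−P = (6.0000, 4.0000) → ‖Δ‖ = √52.0000 = 7.2111

(6.0828, 4.0000, 7.2111)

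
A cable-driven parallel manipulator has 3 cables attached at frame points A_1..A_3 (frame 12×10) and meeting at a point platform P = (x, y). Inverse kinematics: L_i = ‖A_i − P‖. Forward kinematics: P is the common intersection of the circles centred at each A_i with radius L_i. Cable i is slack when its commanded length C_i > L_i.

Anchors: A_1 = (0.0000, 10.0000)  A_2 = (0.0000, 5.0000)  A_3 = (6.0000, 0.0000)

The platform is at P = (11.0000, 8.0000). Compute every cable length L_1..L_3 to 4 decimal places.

L_1 = √((0.0000−11.0000)² + (10.0000−8.0000)²) = 11.1803
L_2 = √((0.0000−11.0000)² + (5.0000−8.0000)²) = 11.4018
L_3 = √((6.0000−11.0000)² + (0.0000−8.0000)²) = 9.4340

(11.1803, 11.4018, 9.4340)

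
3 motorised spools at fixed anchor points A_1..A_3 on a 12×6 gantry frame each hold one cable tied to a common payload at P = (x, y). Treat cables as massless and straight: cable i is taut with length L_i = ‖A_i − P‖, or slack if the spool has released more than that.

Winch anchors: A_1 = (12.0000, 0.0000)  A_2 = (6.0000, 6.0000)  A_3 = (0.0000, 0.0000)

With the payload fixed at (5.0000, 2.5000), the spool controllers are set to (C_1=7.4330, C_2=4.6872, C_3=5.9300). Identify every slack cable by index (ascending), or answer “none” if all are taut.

2, 3

i=1: geometric 7.4330 vs commanded 7.4330 ⇒ taut
i=2: geometric 3.6401 vs commanded 4.6872 ⇒ slack
i=3: geometric 5.5902 vs commanded 5.9300 ⇒ slack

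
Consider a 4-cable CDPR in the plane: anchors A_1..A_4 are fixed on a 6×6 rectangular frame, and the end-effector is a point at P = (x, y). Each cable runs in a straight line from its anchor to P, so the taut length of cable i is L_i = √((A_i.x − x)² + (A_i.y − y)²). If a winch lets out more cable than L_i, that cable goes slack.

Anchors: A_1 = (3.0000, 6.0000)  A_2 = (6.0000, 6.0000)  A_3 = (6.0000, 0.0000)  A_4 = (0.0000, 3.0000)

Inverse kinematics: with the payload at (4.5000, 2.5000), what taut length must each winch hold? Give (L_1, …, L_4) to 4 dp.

L_1 = √((3.0000−4.5000)² + (6.0000−2.5000)²) = 3.8079
L_2 = √((6.0000−4.5000)² + (6.0000−2.5000)²) = 3.8079
L_3 = √((6.0000−4.5000)² + (0.0000−2.5000)²) = 2.9155
L_4 = √((0.0000−4.5000)² + (3.0000−2.5000)²) = 4.5277

(3.8079, 3.8079, 2.9155, 4.5277)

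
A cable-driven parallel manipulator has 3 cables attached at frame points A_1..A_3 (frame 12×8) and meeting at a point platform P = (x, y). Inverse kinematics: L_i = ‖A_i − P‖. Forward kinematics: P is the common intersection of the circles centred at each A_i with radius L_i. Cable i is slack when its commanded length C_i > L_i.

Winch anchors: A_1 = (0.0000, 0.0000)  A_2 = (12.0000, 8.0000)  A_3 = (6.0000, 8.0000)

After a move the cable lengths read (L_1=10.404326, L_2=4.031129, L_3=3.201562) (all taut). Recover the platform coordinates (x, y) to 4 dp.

each cable: (A_i−P)·(A_i−P) = L_i²; let k_i = ‖A_i‖²−L_i²
k_1 = 0.0000+0.0000−108.2500 = -108.2500
row 1: -24.0000x − 16.0000y = -300.0000  (k_2=191.7500)
row 2: -12.0000x − 16.0000y = -198.0000  (k_3=89.7500)
Cramer on rows 1–2 → x = 8.5000, y = 6.0000

(8.5000, 6.0000)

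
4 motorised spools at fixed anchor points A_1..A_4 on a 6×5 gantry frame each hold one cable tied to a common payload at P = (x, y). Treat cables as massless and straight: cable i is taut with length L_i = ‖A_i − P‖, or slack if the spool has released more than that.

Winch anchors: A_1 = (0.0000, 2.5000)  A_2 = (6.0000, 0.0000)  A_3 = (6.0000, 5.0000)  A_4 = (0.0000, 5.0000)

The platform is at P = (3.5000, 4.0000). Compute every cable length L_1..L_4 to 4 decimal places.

(3.8079, 4.7170, 2.6926, 3.6401)

L_1: Δ = A_1−P = (-3.5000, -1.5000) → ‖Δ‖ = √14.5000 = 3.8079
L_2: Δ = A_2−P = (2.5000, -4.0000) → ‖Δ‖ = √22.2500 = 4.7170
L_3: Δ = A_3−P = (2.5000, 1.0000) → ‖Δ‖ = √7.2500 = 2.6926
L_4: Δ = A_4−P = (-3.5000, 1.0000) → ‖Δ‖ = √13.2500 = 3.6401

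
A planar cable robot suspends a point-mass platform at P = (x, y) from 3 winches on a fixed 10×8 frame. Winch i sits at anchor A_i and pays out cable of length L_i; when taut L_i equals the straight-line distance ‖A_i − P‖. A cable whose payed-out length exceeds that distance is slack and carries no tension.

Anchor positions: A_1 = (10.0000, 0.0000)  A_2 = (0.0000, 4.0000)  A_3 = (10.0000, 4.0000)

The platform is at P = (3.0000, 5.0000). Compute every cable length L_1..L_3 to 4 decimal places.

L_1: Δ = A_1−P = (7.0000, -5.0000) → ‖Δ‖ = √74.0000 = 8.6023
L_2: Δ = A_2−P = (-3.0000, -1.0000) → ‖Δ‖ = √10.0000 = 3.1623
L_3: Δ = A_3−P = (7.0000, -1.0000) → ‖Δ‖ = √50.0000 = 7.0711

(8.6023, 3.1623, 7.0711)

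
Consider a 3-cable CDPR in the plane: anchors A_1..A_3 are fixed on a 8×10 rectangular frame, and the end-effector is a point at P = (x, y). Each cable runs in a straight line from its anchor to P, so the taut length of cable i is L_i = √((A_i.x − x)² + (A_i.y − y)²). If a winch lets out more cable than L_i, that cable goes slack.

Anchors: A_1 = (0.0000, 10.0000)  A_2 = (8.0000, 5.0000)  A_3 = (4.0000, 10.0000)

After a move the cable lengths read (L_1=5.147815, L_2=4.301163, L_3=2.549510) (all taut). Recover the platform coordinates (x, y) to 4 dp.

each cable: (A_i−P)·(A_i−P) = L_i²; let k_i = ‖A_i‖²−L_i²
k_1 = 0.0000+100.0000−26.5000 = 73.5000
row 1: -16.0000x + 10.0000y = 3.0000  (k_2=70.5000)
row 2: -8.0000x + 0.0000y = -36.0000  (k_3=109.5000)
Cramer on rows 1–2 → x = 4.5000, y = 7.5000

(4.5000, 7.5000)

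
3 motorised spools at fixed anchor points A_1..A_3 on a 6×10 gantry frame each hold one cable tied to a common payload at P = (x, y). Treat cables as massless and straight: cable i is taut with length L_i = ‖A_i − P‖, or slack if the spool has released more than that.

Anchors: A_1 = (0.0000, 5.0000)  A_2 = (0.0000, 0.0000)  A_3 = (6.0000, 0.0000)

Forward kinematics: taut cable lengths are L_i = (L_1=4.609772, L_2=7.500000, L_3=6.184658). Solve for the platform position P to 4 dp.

(4.5000, 6.0000)

expand ‖A_i−P‖²=L_i² and subtract eq 1 (c_i ≔ ‖A_i‖²−L_i²)
c_1 = 0.0000+25.0000−21.2500 = 3.7500
eq1−eq2 → [0.0000  10.0000]·P = 60.0000
eq1−eq3 → [-12.0000  10.0000]·P = 6.0000
2×2 solve → P = (4.5000, 6.0000)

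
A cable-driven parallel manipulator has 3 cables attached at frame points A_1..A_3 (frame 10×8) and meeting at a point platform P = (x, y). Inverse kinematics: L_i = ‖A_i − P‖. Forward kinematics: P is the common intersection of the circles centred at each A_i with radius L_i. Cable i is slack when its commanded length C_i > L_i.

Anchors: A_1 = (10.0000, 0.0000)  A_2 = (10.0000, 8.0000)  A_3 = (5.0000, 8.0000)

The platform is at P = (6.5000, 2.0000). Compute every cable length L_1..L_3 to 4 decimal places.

(4.0311, 6.9462, 6.1847)

L_1: Δ = A_1−P = (3.5000, -2.0000) → ‖Δ‖ = √16.2500 = 4.0311
L_2: Δ = A_2−P = (3.5000, 6.0000) → ‖Δ‖ = √48.2500 = 6.9462
L_3: Δ = A_3−P = (-1.5000, 6.0000) → ‖Δ‖ = √38.2500 = 6.1847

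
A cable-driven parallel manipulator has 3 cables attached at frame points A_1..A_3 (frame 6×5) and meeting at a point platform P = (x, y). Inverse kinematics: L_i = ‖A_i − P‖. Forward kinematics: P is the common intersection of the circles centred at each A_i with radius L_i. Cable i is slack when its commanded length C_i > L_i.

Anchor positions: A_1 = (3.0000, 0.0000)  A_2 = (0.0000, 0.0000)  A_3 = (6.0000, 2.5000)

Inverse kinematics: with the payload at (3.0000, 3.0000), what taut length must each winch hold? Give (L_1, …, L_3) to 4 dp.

L_1 = √((3.0000−3.0000)² + (0.0000−3.0000)²) = 3.0000
L_2 = √((0.0000−3.0000)² + (0.0000−3.0000)²) = 4.2426
L_3 = √((6.0000−3.0000)² + (2.5000−3.0000)²) = 3.0414

(3.0000, 4.2426, 3.0414)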